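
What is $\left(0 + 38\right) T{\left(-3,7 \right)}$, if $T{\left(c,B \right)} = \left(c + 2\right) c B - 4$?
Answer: $646$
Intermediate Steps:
$T{\left(c,B \right)} = -4 + B c \left(2 + c\right)$ ($T{\left(c,B \right)} = \left(2 + c\right) c B - 4 = c \left(2 + c\right) B - 4 = B c \left(2 + c\right) - 4 = -4 + B c \left(2 + c\right)$)
$\left(0 + 38\right) T{\left(-3,7 \right)} = \left(0 + 38\right) \left(-4 + 7 \left(-3\right)^{2} + 2 \cdot 7 \left(-3\right)\right) = 38 \left(-4 + 7 \cdot 9 - 42\right) = 38 \left(-4 + 63 - 42\right) = 38 \cdot 17 = 646$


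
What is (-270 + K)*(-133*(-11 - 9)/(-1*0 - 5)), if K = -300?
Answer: 303240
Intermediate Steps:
(-270 + K)*(-133*(-11 - 9)/(-1*0 - 5)) = (-270 - 300)*(-133*(-11 - 9)/(-1*0 - 5)) = -(-75810)/((0 - 5)/(-20)) = -(-75810)/((-5*(-1/20))) = -(-75810)/¼ = -(-75810)*4 = -570*(-532) = 303240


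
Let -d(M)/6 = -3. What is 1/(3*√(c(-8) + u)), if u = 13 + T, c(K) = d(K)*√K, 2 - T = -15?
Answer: √6/(18*√(5 + 6*I*√2)) ≈ 0.037649 - 0.021514*I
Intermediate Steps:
T = 17 (T = 2 - 1*(-15) = 2 + 15 = 17)
d(M) = 18 (d(M) = -6*(-3) = 18)
c(K) = 18*√K
u = 30 (u = 13 + 17 = 30)
1/(3*√(c(-8) + u)) = 1/(3*√(18*√(-8) + 30)) = 1/(3*√(18*(2*I*√2) + 30)) = 1/(3*√(36*I*√2 + 30)) = 1/(3*√(30 + 36*I*√2))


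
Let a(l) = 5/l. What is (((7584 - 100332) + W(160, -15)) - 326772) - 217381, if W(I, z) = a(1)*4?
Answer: -636881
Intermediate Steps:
W(I, z) = 20 (W(I, z) = (5/1)*4 = (5*1)*4 = 5*4 = 20)
(((7584 - 100332) + W(160, -15)) - 326772) - 217381 = (((7584 - 100332) + 20) - 326772) - 217381 = ((-92748 + 20) - 326772) - 217381 = (-92728 - 326772) - 217381 = -419500 - 217381 = -636881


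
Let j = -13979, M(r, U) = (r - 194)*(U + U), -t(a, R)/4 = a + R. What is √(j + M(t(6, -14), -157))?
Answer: √36889 ≈ 192.07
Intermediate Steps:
t(a, R) = -4*R - 4*a (t(a, R) = -4*(a + R) = -4*(R + a) = -4*R - 4*a)
M(r, U) = 2*U*(-194 + r) (M(r, U) = (-194 + r)*(2*U) = 2*U*(-194 + r))
√(j + M(t(6, -14), -157)) = √(-13979 + 2*(-157)*(-194 + (-4*(-14) - 4*6))) = √(-13979 + 2*(-157)*(-194 + (56 - 24))) = √(-13979 + 2*(-157)*(-194 + 32)) = √(-13979 + 2*(-157)*(-162)) = √(-13979 + 50868) = √36889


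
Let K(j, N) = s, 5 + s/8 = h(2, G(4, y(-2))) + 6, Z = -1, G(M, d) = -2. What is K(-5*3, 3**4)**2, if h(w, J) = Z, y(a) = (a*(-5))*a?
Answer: 0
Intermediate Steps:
y(a) = -5*a**2 (y(a) = (-5*a)*a = -5*a**2)
h(w, J) = -1
s = 0 (s = -40 + 8*(-1 + 6) = -40 + 8*5 = -40 + 40 = 0)
K(j, N) = 0
K(-5*3, 3**4)**2 = 0**2 = 0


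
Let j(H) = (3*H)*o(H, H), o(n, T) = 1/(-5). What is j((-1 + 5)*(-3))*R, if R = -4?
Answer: -144/5 ≈ -28.800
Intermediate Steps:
o(n, T) = -⅕
j(H) = -3*H/5 (j(H) = (3*H)*(-⅕) = -3*H/5)
j((-1 + 5)*(-3))*R = -3*(-1 + 5)*(-3)/5*(-4) = -12*(-3)/5*(-4) = -⅗*(-12)*(-4) = (36/5)*(-4) = -144/5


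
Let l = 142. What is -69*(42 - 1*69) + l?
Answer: 2005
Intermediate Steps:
-69*(42 - 1*69) + l = -69*(42 - 1*69) + 142 = -69*(42 - 69) + 142 = -69*(-27) + 142 = 1863 + 142 = 2005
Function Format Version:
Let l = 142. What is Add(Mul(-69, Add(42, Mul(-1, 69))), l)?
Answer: 2005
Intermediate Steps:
Add(Mul(-69, Add(42, Mul(-1, 69))), l) = Add(Mul(-69, Add(42, Mul(-1, 69))), 142) = Add(Mul(-69, Add(42, -69)), 142) = Add(Mul(-69, -27), 142) = Add(1863, 142) = 2005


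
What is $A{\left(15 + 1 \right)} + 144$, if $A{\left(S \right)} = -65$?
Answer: $79$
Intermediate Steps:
$A{\left(15 + 1 \right)} + 144 = -65 + 144 = 79$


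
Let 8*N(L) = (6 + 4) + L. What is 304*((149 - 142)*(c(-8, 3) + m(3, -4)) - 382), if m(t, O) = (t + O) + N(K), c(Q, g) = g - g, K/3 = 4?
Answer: -112404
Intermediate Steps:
K = 12 (K = 3*4 = 12)
N(L) = 5/4 + L/8 (N(L) = ((6 + 4) + L)/8 = (10 + L)/8 = 5/4 + L/8)
c(Q, g) = 0
m(t, O) = 11/4 + O + t (m(t, O) = (t + O) + (5/4 + (1/8)*12) = (O + t) + (5/4 + 3/2) = (O + t) + 11/4 = 11/4 + O + t)
304*((149 - 142)*(c(-8, 3) + m(3, -4)) - 382) = 304*((149 - 142)*(0 + (11/4 - 4 + 3)) - 382) = 304*(7*(0 + 7/4) - 382) = 304*(7*(7/4) - 382) = 304*(49/4 - 382) = 304*(-1479/4) = -112404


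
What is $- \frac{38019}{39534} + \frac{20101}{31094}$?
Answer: $- \frac{32290821}{102439183} \approx -0.31522$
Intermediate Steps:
$- \frac{38019}{39534} + \frac{20101}{31094} = \left(-38019\right) \frac{1}{39534} + 20101 \cdot \frac{1}{31094} = - \frac{12673}{13178} + \frac{20101}{31094} = - \frac{32290821}{102439183}$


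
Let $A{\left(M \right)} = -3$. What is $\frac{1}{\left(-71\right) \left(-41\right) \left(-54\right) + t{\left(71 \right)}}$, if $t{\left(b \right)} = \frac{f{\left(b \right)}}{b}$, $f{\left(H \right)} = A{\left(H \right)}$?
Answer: $- \frac{71}{11160777} \approx -6.3616 \cdot 10^{-6}$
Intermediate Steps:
$f{\left(H \right)} = -3$
$t{\left(b \right)} = - \frac{3}{b}$
$\frac{1}{\left(-71\right) \left(-41\right) \left(-54\right) + t{\left(71 \right)}} = \frac{1}{\left(-71\right) \left(-41\right) \left(-54\right) - \frac{3}{71}} = \frac{1}{2911 \left(-54\right) - \frac{3}{71}} = \frac{1}{-157194 - \frac{3}{71}} = \frac{1}{- \frac{11160777}{71}} = - \frac{71}{11160777}$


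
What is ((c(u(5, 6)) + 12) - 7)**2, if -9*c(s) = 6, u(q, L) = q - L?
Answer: 169/9 ≈ 18.778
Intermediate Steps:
c(s) = -2/3 (c(s) = -1/9*6 = -2/3)
((c(u(5, 6)) + 12) - 7)**2 = ((-2/3 + 12) - 7)**2 = (34/3 - 7)**2 = (13/3)**2 = 169/9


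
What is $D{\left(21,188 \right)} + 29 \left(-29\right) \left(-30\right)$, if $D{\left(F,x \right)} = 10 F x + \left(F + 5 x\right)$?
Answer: $65671$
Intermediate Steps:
$D{\left(F,x \right)} = F + 5 x + 10 F x$ ($D{\left(F,x \right)} = 10 F x + \left(F + 5 x\right) = F + 5 x + 10 F x$)
$D{\left(21,188 \right)} + 29 \left(-29\right) \left(-30\right) = \left(21 + 5 \cdot 188 + 10 \cdot 21 \cdot 188\right) + 29 \left(-29\right) \left(-30\right) = \left(21 + 940 + 39480\right) - -25230 = 40441 + 25230 = 65671$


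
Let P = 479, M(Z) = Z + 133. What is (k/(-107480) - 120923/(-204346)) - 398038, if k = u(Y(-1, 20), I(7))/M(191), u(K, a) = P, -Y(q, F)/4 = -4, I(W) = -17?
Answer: -1416226456026106867/3558023508960 ≈ -3.9804e+5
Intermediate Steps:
M(Z) = 133 + Z
Y(q, F) = 16 (Y(q, F) = -4*(-4) = 16)
u(K, a) = 479
k = 479/324 (k = 479/(133 + 191) = 479/324 ≈ 1.4784)
(k/(-107480) - 120923/(-204346)) - 398038 = ((479/324)/(-107480) - 120923/(-204346)) - 398038 = ((479/324)*(-1/107480) - 120923*(-1/204346)) - 398038 = (-479/34823520 + 120923/204346) - 398038 = 2105433313613/3558023508960 - 398038 = -1416226456026106867/3558023508960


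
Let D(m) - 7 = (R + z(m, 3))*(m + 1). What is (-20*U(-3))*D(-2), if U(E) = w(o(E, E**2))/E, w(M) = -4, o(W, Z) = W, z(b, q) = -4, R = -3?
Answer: -1120/3 ≈ -373.33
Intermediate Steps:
D(m) = -7*m (D(m) = 7 + (-3 - 4)*(m + 1) = 7 - 7*(1 + m) = 7 + (-7 - 7*m) = -7*m)
U(E) = -4/E
(-20*U(-3))*D(-2) = (-(-80)/(-3))*(-7*(-2)) = -(-80)*(-1)/3*14 = -20*4/3*14 = -80/3*14 = -1120/3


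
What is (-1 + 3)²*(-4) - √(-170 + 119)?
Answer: -16 - I*√51 ≈ -16.0 - 7.1414*I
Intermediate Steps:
(-1 + 3)²*(-4) - √(-170 + 119) = 2²*(-4) - √(-51) = 4*(-4) - I*√51 = -16 - I*√51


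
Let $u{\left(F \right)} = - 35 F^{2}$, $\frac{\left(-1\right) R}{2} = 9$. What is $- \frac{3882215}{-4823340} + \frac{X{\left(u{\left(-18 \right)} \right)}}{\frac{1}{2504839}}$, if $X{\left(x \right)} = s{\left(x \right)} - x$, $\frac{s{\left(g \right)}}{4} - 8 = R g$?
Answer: $\frac{2000370269530821547}{964668} \approx 2.0736 \cdot 10^{12}$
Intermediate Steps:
$R = -18$ ($R = \left(-2\right) 9 = -18$)
$s{\left(g \right)} = 32 - 72 g$ ($s{\left(g \right)} = 32 + 4 \left(- 18 g\right) = 32 - 72 g$)
$X{\left(x \right)} = 32 - 73 x$ ($X{\left(x \right)} = \left(32 - 72 x\right) - x = 32 - 73 x$)
$- \frac{3882215}{-4823340} + \frac{X{\left(u{\left(-18 \right)} \right)}}{\frac{1}{2504839}} = - \frac{3882215}{-4823340} + \frac{32 - 73 \left(- 35 \left(-18\right)^{2}\right)}{\frac{1}{2504839}} = \left(-3882215\right) \left(- \frac{1}{4823340}\right) + \left(32 - 73 \left(\left(-35\right) 324\right)\right) \frac{1}{\frac{1}{2504839}} = \frac{776443}{964668} + \left(32 - -827820\right) 2504839 = \frac{776443}{964668} + \left(32 + 827820\right) 2504839 = \frac{776443}{964668} + 827852 \cdot 2504839 = \frac{776443}{964668} + 2073635975828 = \frac{2000370269530821547}{964668}$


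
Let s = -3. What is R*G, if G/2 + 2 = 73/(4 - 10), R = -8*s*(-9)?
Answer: 6120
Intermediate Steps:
R = -216 (R = -8*(-3)*(-9) = 24*(-9) = -216)
G = -85/3 (G = -4 + 2*(73/(4 - 10)) = -4 + 2*(73/(-6)) = -4 + 2*(-⅙*73) = -4 + 2*(-73/6) = -4 - 73/3 = -85/3 ≈ -28.333)
R*G = -216*(-85/3) = 6120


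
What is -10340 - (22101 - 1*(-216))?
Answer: -32657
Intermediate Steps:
-10340 - (22101 - 1*(-216)) = -10340 - (22101 + 216) = -10340 - 1*22317 = -10340 - 22317 = -32657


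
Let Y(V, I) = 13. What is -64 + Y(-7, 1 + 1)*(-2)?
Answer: -90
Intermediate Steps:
-64 + Y(-7, 1 + 1)*(-2) = -64 + 13*(-2) = -64 - 26 = -90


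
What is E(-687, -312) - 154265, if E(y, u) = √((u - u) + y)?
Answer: -154265 + I*√687 ≈ -1.5427e+5 + 26.211*I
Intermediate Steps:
E(y, u) = √y (E(y, u) = √(0 + y) = √y)
E(-687, -312) - 154265 = √(-687) - 154265 = I*√687 - 154265 = -154265 + I*√687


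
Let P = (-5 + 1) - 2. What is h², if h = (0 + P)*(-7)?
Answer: 1764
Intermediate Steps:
P = -6 (P = -4 - 2 = -6)
h = 42 (h = (0 - 6)*(-7) = -6*(-7) = 42)
h² = 42² = 1764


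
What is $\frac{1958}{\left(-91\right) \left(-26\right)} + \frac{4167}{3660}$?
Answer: $\frac{2837567}{1443260} \approx 1.9661$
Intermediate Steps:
$\frac{1958}{\left(-91\right) \left(-26\right)} + \frac{4167}{3660} = \frac{1958}{2366} + 4167 \cdot \frac{1}{3660} = 1958 \cdot \frac{1}{2366} + \frac{1389}{1220} = \frac{979}{1183} + \frac{1389}{1220} = \frac{2837567}{1443260}$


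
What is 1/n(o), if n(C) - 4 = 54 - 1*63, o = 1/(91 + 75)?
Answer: -1/5 ≈ -0.20000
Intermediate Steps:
o = 1/166 ≈ 0.0060241
n(C) = -5 (n(C) = 4 + (54 - 1*63) = 4 + (54 - 63) = 4 - 9 = -5)
1/n(o) = 1/(-5) = -1/5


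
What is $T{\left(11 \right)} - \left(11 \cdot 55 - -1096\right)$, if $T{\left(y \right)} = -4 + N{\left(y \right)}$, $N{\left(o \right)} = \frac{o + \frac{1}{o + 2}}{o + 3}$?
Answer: $- \frac{155083}{91} \approx -1704.2$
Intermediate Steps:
$N{\left(o \right)} = \frac{o + \frac{1}{2 + o}}{3 + o}$
$T{\left(y \right)} = -4 + \frac{1 + y^{2} + 2 y}{6 + y^{2} + 5 y}$
$T{\left(11 \right)} - \left(11 \cdot 55 - -1096\right) = \frac{-23 - 198 - 3 \cdot 11^{2}}{6 + 11^{2} + 5 \cdot 11} - \left(11 \cdot 55 - -1096\right) = \frac{-23 - 198 - 363}{6 + 121 + 55} - \left(605 + 1096\right) = \frac{-23 - 198 - 363}{182} - 1701 = \frac{1}{182} \left(-584\right) - 1701 = - \frac{292}{91} - 1701 = - \frac{155083}{91}$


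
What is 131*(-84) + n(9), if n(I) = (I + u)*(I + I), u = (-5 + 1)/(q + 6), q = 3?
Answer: -10850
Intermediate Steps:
u = -4/9 (u = (-5 + 1)/(3 + 6) = -4/9 ≈ -0.44444)
n(I) = 2*I*(-4/9 + I) (n(I) = (I - 4/9)*(I + I) = (-4/9 + I)*(2*I) = 2*I*(-4/9 + I))
131*(-84) + n(9) = 131*(-84) + (2/9)*9*(-4 + 9*9) = -11004 + (2/9)*9*(-4 + 81) = -11004 + (2/9)*9*77 = -11004 + 154 = -10850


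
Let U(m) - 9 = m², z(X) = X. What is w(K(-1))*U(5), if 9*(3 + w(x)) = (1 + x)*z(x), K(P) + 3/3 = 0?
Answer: -102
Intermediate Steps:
K(P) = -1 (K(P) = -1 + 0 = -1)
U(m) = 9 + m²
w(x) = -3 + x*(1 + x)/9 (w(x) = -3 + ((1 + x)*x)/9 = -3 + (x*(1 + x))/9 = -3 + x*(1 + x)/9)
w(K(-1))*U(5) = (-3 + (⅑)*(-1) + (⅑)*(-1)²)*(9 + 5²) = (-3 - ⅑ + (⅑)*1)*(9 + 25) = (-3 - ⅑ + ⅑)*34 = -3*34 = -102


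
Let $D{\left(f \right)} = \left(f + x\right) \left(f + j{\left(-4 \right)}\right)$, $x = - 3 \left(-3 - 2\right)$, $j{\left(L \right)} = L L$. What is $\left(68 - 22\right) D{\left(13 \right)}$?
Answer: $37352$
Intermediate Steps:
$j{\left(L \right)} = L^{2}$
$x = 15$ ($x = \left(-3\right) \left(-5\right) = 15$)
$D{\left(f \right)} = \left(15 + f\right) \left(16 + f\right)$ ($D{\left(f \right)} = \left(f + 15\right) \left(f + \left(-4\right)^{2}\right) = \left(15 + f\right) \left(f + 16\right) = \left(15 + f\right) \left(16 + f\right)$)
$\left(68 - 22\right) D{\left(13 \right)} = \left(68 - 22\right) \left(240 + 13^{2} + 31 \cdot 13\right) = 46 \left(240 + 169 + 403\right) = 46 \cdot 812 = 37352$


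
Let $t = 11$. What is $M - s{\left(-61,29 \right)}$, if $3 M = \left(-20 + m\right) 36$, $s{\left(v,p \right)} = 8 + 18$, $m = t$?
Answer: $-134$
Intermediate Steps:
$m = 11$
$s{\left(v,p \right)} = 26$
$M = -108$ ($M = \frac{\left(-20 + 11\right) 36}{3} = \frac{\left(-9\right) 36}{3} = \frac{1}{3} \left(-324\right) = -108$)
$M - s{\left(-61,29 \right)} = -108 - 26 = -134$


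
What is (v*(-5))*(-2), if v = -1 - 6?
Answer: -70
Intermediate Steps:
v = -7
(v*(-5))*(-2) = -7*(-5)*(-2) = 35*(-2) = -70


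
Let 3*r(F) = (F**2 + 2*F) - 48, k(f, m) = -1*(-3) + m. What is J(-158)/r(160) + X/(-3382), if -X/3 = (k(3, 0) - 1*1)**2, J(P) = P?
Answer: -107717/7291592 ≈ -0.014773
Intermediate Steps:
k(f, m) = 3 + m
r(F) = -16 + F**2/3 + 2*F/3 (r(F) = ((F**2 + 2*F) - 48)/3 = (-48 + F**2 + 2*F)/3 = -16 + F**2/3 + 2*F/3)
X = -12 (X = -3*((3 + 0) - 1*1)**2 = -3*(3 - 1)**2 = -3*2**2 = -3*4 = -12)
J(-158)/r(160) + X/(-3382) = -158/(-16 + (1/3)*160**2 + (2/3)*160) - 12/(-3382) = -158/(-16 + (1/3)*25600 + 320/3) - 12*(-1/3382) = -158/(-16 + 25600/3 + 320/3) + 6/1691 = -158/8624 + 6/1691 = -158*1/8624 + 6/1691 = -79/4312 + 6/1691 = -107717/7291592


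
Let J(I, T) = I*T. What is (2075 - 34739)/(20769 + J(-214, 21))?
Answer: -10888/5425 ≈ -2.0070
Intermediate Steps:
(2075 - 34739)/(20769 + J(-214, 21)) = (2075 - 34739)/(20769 - 214*21) = -32664/(20769 - 4494) = -32664/16275 = -32664*1/16275 = -10888/5425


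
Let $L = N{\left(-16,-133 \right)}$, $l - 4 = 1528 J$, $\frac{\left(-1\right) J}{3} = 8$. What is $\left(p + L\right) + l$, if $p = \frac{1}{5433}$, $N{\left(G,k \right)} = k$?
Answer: $- \frac{199939832}{5433} \approx -36801.0$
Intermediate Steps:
$J = -24$ ($J = \left(-3\right) 8 = -24$)
$l = -36668$ ($l = 4 + 1528 \left(-24\right) = 4 - 36672 = -36668$)
$p = \frac{1}{5433} \approx 0.00018406$
$L = -133$
$\left(p + L\right) + l = \left(\frac{1}{5433} - 133\right) - 36668 = - \frac{722588}{5433} - 36668 = - \frac{199939832}{5433}$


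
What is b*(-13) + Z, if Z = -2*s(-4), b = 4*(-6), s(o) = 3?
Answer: 306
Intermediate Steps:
b = -24
Z = -6 (Z = -2*3 = -6)
b*(-13) + Z = -24*(-13) - 6 = 312 - 6 = 306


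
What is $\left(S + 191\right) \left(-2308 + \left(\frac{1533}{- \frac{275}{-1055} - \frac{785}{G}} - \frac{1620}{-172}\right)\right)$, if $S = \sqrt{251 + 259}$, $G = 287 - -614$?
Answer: $- \frac{4584985202639}{4991440} - \frac{24005158129 \sqrt{510}}{4991440} \approx -1.0272 \cdot 10^{6}$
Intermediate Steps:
$G = 901$ ($G = 287 + 614 = 901$)
$S = \sqrt{510} \approx 22.583$
$\left(S + 191\right) \left(-2308 + \left(\frac{1533}{- \frac{275}{-1055} - \frac{785}{G}} - \frac{1620}{-172}\right)\right) = \left(\sqrt{510} + 191\right) \left(-2308 + \left(\frac{1533}{- \frac{275}{-1055} - \frac{785}{901}} - \frac{1620}{-172}\right)\right) = \left(191 + \sqrt{510}\right) \left(-2308 + \left(\frac{1533}{\left(-275\right) \left(- \frac{1}{1055}\right) - \frac{785}{901}} - - \frac{405}{43}\right)\right) = \left(191 + \sqrt{510}\right) \left(-2308 + \left(\frac{1533}{\frac{55}{211} - \frac{785}{901}} + \frac{405}{43}\right)\right) = \left(191 + \sqrt{510}\right) \left(-2308 + \left(\frac{1533}{- \frac{116080}{190111}} + \frac{405}{43}\right)\right) = \left(191 + \sqrt{510}\right) \left(-2308 + \left(1533 \left(- \frac{190111}{116080}\right) + \frac{405}{43}\right)\right) = \left(191 + \sqrt{510}\right) \left(-2308 + \left(- \frac{291440163}{116080} + \frac{405}{43}\right)\right) = \left(191 + \sqrt{510}\right) \left(-2308 - \frac{12484914609}{4991440}\right) = \left(191 + \sqrt{510}\right) \left(- \frac{24005158129}{4991440}\right) = - \frac{4584985202639}{4991440} - \frac{24005158129 \sqrt{510}}{4991440}$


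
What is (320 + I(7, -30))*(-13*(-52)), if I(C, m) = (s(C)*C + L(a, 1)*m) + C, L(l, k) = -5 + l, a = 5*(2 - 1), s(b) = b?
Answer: 254176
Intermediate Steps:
a = 5 (a = 5*1 = 5)
I(C, m) = C + C² (I(C, m) = (C*C + (-5 + 5)*m) + C = (C² + 0*m) + C = (C² + 0) + C = C² + C = C + C²)
(320 + I(7, -30))*(-13*(-52)) = (320 + 7*(1 + 7))*(-13*(-52)) = (320 + 7*8)*676 = (320 + 56)*676 = 376*676 = 254176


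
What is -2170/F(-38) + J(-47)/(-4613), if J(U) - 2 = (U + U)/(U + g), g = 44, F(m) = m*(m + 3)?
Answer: -430909/262941 ≈ -1.6388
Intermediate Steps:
F(m) = m*(3 + m)
J(U) = 2 + 2*U/(44 + U) (J(U) = 2 + (U + U)/(U + 44) = 2 + (2*U)/(44 + U) = 2 + 2*U/(44 + U))
-2170/F(-38) + J(-47)/(-4613) = -2170*(-1/(38*(3 - 38))) + (4*(22 - 47)/(44 - 47))/(-4613) = -2170/((-38*(-35))) + (4*(-25)/(-3))*(-1/4613) = -2170/1330 + (4*(-⅓)*(-25))*(-1/4613) = -2170*1/1330 + (100/3)*(-1/4613) = -31/19 - 100/13839 = -430909/262941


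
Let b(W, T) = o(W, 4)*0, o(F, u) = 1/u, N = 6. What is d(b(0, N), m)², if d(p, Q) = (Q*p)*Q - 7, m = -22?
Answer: 49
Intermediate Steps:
b(W, T) = 0 (b(W, T) = 0/4 = (¼)*0 = 0)
d(p, Q) = -7 + p*Q² (d(p, Q) = p*Q² - 7 = -7 + p*Q²)
d(b(0, N), m)² = (-7 + 0*(-22)²)² = (-7 + 0*484)² = (-7 + 0)² = (-7)² = 49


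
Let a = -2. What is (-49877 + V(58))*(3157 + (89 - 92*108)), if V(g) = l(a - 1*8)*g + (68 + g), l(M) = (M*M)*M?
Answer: 720854190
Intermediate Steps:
l(M) = M³ (l(M) = M²*M = M³)
V(g) = 68 - 999*g (V(g) = (-2 - 1*8)³*g + (68 + g) = (-2 - 8)³*g + (68 + g) = (-10)³*g + (68 + g) = -1000*g + (68 + g) = 68 - 999*g)
(-49877 + V(58))*(3157 + (89 - 92*108)) = (-49877 + (68 - 999*58))*(3157 + (89 - 92*108)) = (-49877 + (68 - 57942))*(3157 + (89 - 9936)) = (-49877 - 57874)*(3157 - 9847) = -107751*(-6690) = 720854190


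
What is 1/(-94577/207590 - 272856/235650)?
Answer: -1630619450/2630974903 ≈ -0.61978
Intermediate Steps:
1/(-94577/207590 - 272856/235650) = 1/(-94577*1/207590 - 272856*1/235650) = 1/(-94577/207590 - 45476/39275) = 1/(-2630974903/1630619450) = -1630619450/2630974903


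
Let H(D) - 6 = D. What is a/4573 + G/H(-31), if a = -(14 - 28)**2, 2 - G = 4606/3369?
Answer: -26257736/385160925 ≈ -0.068173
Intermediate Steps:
H(D) = 6 + D
G = 2132/3369 (G = 2 - 4606/3369 = 2132/3369 ≈ 0.63283)
a = -196 (a = -1*(-14)**2 = -1*196 = -196)
a/4573 + G/H(-31) = -196/4573 + 2132/(3369*(6 - 31)) = -196*1/4573 + (2132/3369)/(-25) = -196/4573 + (2132/3369)*(-1/25) = -196/4573 - 2132/84225 = -26257736/385160925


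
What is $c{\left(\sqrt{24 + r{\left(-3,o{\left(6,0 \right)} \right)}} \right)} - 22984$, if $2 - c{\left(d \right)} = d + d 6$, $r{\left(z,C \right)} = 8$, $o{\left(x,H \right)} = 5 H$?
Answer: $-22982 - 28 \sqrt{2} \approx -23022.0$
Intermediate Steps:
$c{\left(d \right)} = 2 - 7 d$ ($c{\left(d \right)} = 2 - \left(d + d 6\right) = 2 - \left(d + 6 d\right) = 2 - 7 d$)
$c{\left(\sqrt{24 + r{\left(-3,o{\left(6,0 \right)} \right)}} \right)} - 22984 = \left(2 - 7 \sqrt{24 + 8}\right) - 22984 = \left(2 - 7 \sqrt{32}\right) - 22984 = \left(2 - 7 \cdot 4 \sqrt{2}\right) - 22984 = \left(2 - 28 \sqrt{2}\right) - 22984 = -22982 - 28 \sqrt{2}$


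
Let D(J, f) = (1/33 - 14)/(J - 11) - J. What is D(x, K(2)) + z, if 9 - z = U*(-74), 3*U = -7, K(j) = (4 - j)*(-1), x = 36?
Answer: -55062/275 ≈ -200.23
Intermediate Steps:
K(j) = -4 + j
U = -7/3 (U = (⅓)*(-7) = -7/3 ≈ -2.3333)
D(J, f) = -J - 461/(33*(-11 + J)) (D(J, f) = (1/33 - 14)/(-11 + J) - J = -461/(33*(-11 + J)) - J = -J - 461/(33*(-11 + J)))
z = -491/3 (z = 9 - (-7)*(-74)/3 = 9 - 1*518/3 = 9 - 518/3 = -491/3 ≈ -163.67)
D(x, K(2)) + z = (-461/33 - 1*36² + 11*36)/(-11 + 36) - 491/3 = (-461/33 - 1*1296 + 396)/25 - 491/3 = (-461/33 - 1296 + 396)/25 - 491/3 = (1/25)*(-30161/33) - 491/3 = -30161/825 - 491/3 = -55062/275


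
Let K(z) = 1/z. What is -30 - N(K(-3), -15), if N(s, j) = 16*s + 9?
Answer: -101/3 ≈ -33.667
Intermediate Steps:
N(s, j) = 9 + 16*s
-30 - N(K(-3), -15) = -30 - (9 + 16/(-3)) = -30 - (9 + 16*(-⅓)) = -30 - (9 - 16/3) = -30 - 1*11/3 = -30 - 11/3 = -101/3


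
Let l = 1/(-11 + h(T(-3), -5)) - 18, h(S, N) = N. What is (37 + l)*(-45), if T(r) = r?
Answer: -13635/16 ≈ -852.19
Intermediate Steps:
l = -289/16 (l = 1/(-11 - 5) - 18 = 1/(-16) - 18 = -1/16 - 18 = -289/16 ≈ -18.063)
(37 + l)*(-45) = (37 - 289/16)*(-45) = (303/16)*(-45) = -13635/16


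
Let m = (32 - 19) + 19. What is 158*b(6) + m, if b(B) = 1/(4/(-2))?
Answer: -47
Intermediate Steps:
m = 32 (m = 13 + 19 = 32)
b(B) = -1/2 (b(B) = 1/(4*(-1/2)) = 1/(-2) = -1/2)
158*b(6) + m = 158*(-1/2) + 32 = -79 + 32 = -47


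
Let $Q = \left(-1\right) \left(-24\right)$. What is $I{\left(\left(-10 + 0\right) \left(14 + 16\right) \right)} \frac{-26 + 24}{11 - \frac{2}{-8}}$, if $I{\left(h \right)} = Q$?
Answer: $- \frac{64}{15} \approx -4.2667$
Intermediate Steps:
$Q = 24$
$I{\left(h \right)} = 24$
$I{\left(\left(-10 + 0\right) \left(14 + 16\right) \right)} \frac{-26 + 24}{11 - \frac{2}{-8}} = 24 \frac{-26 + 24}{11 - \frac{2}{-8}} = 24 \left(- \frac{2}{11 - - \frac{1}{4}}\right) = 24 \left(- \frac{2}{11 + \frac{1}{4}}\right) = 24 \left(- \frac{2}{\frac{45}{4}}\right) = 24 \left(\left(-2\right) \frac{4}{45}\right) = 24 \left(- \frac{8}{45}\right) = - \frac{64}{15}$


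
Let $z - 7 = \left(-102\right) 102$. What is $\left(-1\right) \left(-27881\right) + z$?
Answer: $17484$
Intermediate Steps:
$z = -10397$ ($z = 7 - 10404 = -10397$)
$\left(-1\right) \left(-27881\right) + z = \left(-1\right) \left(-27881\right) - 10397 = 27881 - 10397 = 17484$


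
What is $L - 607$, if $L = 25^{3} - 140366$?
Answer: $-125348$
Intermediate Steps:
$L = -124741$ ($L = 15625 - 140366 = -124741$)
$L - 607 = -124741 - 607 = -125348$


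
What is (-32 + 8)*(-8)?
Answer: 192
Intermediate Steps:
(-32 + 8)*(-8) = -24*(-8) = 192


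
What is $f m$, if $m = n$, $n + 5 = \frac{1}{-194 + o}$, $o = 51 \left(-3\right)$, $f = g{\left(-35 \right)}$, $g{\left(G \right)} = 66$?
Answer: $- \frac{114576}{347} \approx -330.19$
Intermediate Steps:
$f = 66$
$o = -153$
$n = - \frac{1736}{347}$ ($n = -5 + \frac{1}{-194 - 153} = -5 + \frac{1}{-347} = -5 - \frac{1}{347} = - \frac{1736}{347} \approx -5.0029$)
$m = - \frac{1736}{347} \approx -5.0029$
$f m = 66 \left(- \frac{1736}{347}\right) = - \frac{114576}{347}$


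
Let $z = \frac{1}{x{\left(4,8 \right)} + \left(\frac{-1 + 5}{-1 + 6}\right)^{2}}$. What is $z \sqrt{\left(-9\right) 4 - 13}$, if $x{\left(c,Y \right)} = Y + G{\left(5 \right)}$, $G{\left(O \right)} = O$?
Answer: $\frac{175 i}{341} \approx 0.5132 i$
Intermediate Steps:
$x{\left(c,Y \right)} = 5 + Y$ ($x{\left(c,Y \right)} = Y + 5 = 5 + Y$)
$z = \frac{25}{341}$ ($z = \frac{1}{\left(5 + 8\right) + \left(\frac{-1 + 5}{-1 + 6}\right)^{2}} = \frac{1}{13 + \left(\frac{4}{5}\right)^{2}} = \frac{1}{13 + \frac{16}{25}} = \frac{1}{\frac{341}{25}} = \frac{25}{341} \approx 0.073314$)
$z \sqrt{\left(-9\right) 4 - 13} = \frac{25 \sqrt{\left(-9\right) 4 - 13}}{341} = \frac{25 \sqrt{-36 - 13}}{341} = \frac{25 \sqrt{-49}}{341} = \frac{25 \cdot 7 i}{341} = \frac{175 i}{341}$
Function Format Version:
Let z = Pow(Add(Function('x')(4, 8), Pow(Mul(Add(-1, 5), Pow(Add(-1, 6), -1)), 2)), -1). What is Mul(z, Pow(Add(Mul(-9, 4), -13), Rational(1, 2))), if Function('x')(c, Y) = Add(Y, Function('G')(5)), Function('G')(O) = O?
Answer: Mul(Rational(175, 341), I) ≈ Mul(0.51320, I)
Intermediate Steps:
Function('x')(c, Y) = Add(5, Y) (Function('x')(c, Y) = Add(Y, 5) = Add(5, Y))
z = Rational(25, 341) (z = Pow(Add(Add(5, 8), Pow(Mul(Add(-1, 5), Pow(Add(-1, 6), -1)), 2)), -1) = Pow(Add(13, Pow(Mul(4, Pow(5, -1)), 2)), -1) = Pow(Add(13, Pow(Mul(4, Rational(1, 5)), 2)), -1) = Pow(Add(13, Pow(Rational(4, 5), 2)), -1) = Pow(Add(13, Rational(16, 25)), -1) = Pow(Rational(341, 25), -1) = Rational(25, 341) ≈ 0.073314)
Mul(z, Pow(Add(Mul(-9, 4), -13), Rational(1, 2))) = Mul(Rational(25, 341), Pow(Add(Mul(-9, 4), -13), Rational(1, 2))) = Mul(Rational(25, 341), Pow(Add(-36, -13), Rational(1, 2))) = Mul(Rational(25, 341), Pow(-49, Rational(1, 2))) = Mul(Rational(25, 341), Mul(7, I)) = Mul(Rational(175, 341), I)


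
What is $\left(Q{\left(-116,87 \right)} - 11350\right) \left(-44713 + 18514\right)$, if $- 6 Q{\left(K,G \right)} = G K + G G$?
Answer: $\frac{572683941}{2} \approx 2.8634 \cdot 10^{8}$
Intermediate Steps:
$Q{\left(K,G \right)} = - \frac{G^{2}}{6} - \frac{G K}{6}$ ($Q{\left(K,G \right)} = - \frac{G K + G G}{6} = - \frac{G K + G^{2}}{6} = - \frac{G^{2} + G K}{6} = - \frac{G^{2}}{6} - \frac{G K}{6}$)
$\left(Q{\left(-116,87 \right)} - 11350\right) \left(-44713 + 18514\right) = \left(\left(- \frac{1}{6}\right) 87 \left(87 - 116\right) - 11350\right) \left(-44713 + 18514\right) = \left(\left(- \frac{1}{6}\right) 87 \left(-29\right) - 11350\right) \left(-26199\right) = \left(\frac{841}{2} - 11350\right) \left(-26199\right) = \left(- \frac{21859}{2}\right) \left(-26199\right) = \frac{572683941}{2}$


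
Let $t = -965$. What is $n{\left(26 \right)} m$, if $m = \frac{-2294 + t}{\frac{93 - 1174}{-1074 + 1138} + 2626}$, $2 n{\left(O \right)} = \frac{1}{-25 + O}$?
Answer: $- \frac{104288}{166983} \approx -0.62454$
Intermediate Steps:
$n{\left(O \right)} = \frac{1}{2 \left(-25 + O\right)}$
$m = - \frac{208576}{166983}$ ($m = \frac{-2294 - 965}{\frac{93 - 1174}{-1074 + 1138} + 2626} = - \frac{3259}{- \frac{1081}{64} + 2626} = - \frac{3259}{\frac{166983}{64}} = \left(-3259\right) \frac{64}{166983} = - \frac{208576}{166983} \approx -1.2491$)
$n{\left(26 \right)} m = \frac{1}{2 \left(-25 + 26\right)} \left(- \frac{208576}{166983}\right) = \frac{1}{2 \cdot 1} \left(- \frac{208576}{166983}\right) = \frac{1}{2} \cdot 1 \left(- \frac{208576}{166983}\right) = \frac{1}{2} \left(- \frac{208576}{166983}\right) = - \frac{104288}{166983}$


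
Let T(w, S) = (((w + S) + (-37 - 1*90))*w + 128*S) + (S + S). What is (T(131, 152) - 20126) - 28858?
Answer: -8788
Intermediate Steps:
T(w, S) = 130*S + w*(-127 + S + w) (T(w, S) = (((S + w) + (-37 - 90))*w + 128*S) + 2*S = (((S + w) - 127)*w + 128*S) + 2*S = ((-127 + S + w)*w + 128*S) + 2*S = (w*(-127 + S + w) + 128*S) + 2*S = (128*S + w*(-127 + S + w)) + 2*S = 130*S + w*(-127 + S + w))
(T(131, 152) - 20126) - 28858 = ((131**2 - 127*131 + 130*152 + 152*131) - 20126) - 28858 = ((17161 - 16637 + 19760 + 19912) - 20126) - 28858 = (40196 - 20126) - 28858 = 20070 - 28858 = -8788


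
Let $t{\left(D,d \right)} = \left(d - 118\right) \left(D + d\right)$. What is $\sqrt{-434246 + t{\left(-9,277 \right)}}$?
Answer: $i \sqrt{391634} \approx 625.81 i$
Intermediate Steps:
$t{\left(D,d \right)} = \left(-118 + d\right) \left(D + d\right)$
$\sqrt{-434246 + t{\left(-9,277 \right)}} = \sqrt{-434246 - \left(34117 - 76729\right)} = \sqrt{-434246 + \left(76729 + 1062 - 32686 - 2493\right)} = \sqrt{-434246 + 42612} = \sqrt{-391634} = i \sqrt{391634}$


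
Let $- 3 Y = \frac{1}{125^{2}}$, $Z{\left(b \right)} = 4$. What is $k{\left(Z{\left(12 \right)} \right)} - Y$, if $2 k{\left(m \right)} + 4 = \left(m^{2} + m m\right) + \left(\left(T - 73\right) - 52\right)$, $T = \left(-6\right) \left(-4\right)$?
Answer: $- \frac{3421873}{93750} \approx -36.5$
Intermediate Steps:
$Y = - \frac{1}{46875}$ ($Y = - \frac{1}{3 \cdot 125^{2}} = - \frac{1}{3 \cdot 15625} = \left(- \frac{1}{3}\right) \frac{1}{15625} = - \frac{1}{46875} \approx -2.1333 \cdot 10^{-5}$)
$T = 24$
$k{\left(m \right)} = - \frac{105}{2} + m^{2}$ ($k{\left(m \right)} = -2 + \frac{\left(m^{2} + m m\right) + \left(\left(24 - 73\right) - 52\right)}{2} = -2 + \frac{\left(m^{2} + m^{2}\right) - 101}{2} = -2 + \frac{2 m^{2} - 101}{2} = -2 + \frac{-101 + 2 m^{2}}{2} = -2 + \left(- \frac{101}{2} + m^{2}\right) = - \frac{105}{2} + m^{2}$)
$k{\left(Z{\left(12 \right)} \right)} - Y = \left(- \frac{105}{2} + 4^{2}\right) - - \frac{1}{46875} = \left(- \frac{105}{2} + 16\right) + \frac{1}{46875} = - \frac{73}{2} + \frac{1}{46875} = - \frac{3421873}{93750}$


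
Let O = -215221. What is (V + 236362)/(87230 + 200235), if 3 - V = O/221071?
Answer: 52253662136/63550175015 ≈ 0.82224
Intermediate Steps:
V = 878434/221071 (V = 3 - (-215221)/221071 = 3 - 1*(-215221/221071) = 3 + 215221/221071 = 878434/221071 ≈ 3.9735)
(V + 236362)/(87230 + 200235) = (878434/221071 + 236362)/(87230 + 200235) = (52253662136/221071)/287465 = (52253662136/221071)*(1/287465) = 52253662136/63550175015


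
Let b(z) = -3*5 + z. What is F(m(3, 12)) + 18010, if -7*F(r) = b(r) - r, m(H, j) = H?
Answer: 126085/7 ≈ 18012.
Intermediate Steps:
b(z) = -15 + z
F(r) = 15/7 (F(r) = -((-15 + r) - r)/7 = -1/7*(-15) = 15/7)
F(m(3, 12)) + 18010 = 15/7 + 18010 = 126085/7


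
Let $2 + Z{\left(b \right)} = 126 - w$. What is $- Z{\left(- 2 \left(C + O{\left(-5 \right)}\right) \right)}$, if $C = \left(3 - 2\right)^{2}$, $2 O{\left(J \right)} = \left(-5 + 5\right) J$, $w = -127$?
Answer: $-251$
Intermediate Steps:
$O{\left(J \right)} = 0$ ($O{\left(J \right)} = \frac{\left(-5 + 5\right) J}{2} = \frac{0 J}{2} = \frac{1}{2} \cdot 0 = 0$)
$C = 1$ ($C = 1^{2} = 1$)
$Z{\left(b \right)} = 251$ ($Z{\left(b \right)} = -2 + \left(126 - -127\right) = -2 + \left(126 + 127\right) = -2 + 253 = 251$)
$- Z{\left(- 2 \left(C + O{\left(-5 \right)}\right) \right)} = \left(-1\right) 251 = -251$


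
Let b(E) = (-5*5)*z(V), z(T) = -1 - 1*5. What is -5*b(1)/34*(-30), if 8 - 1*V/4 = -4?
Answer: 11250/17 ≈ 661.76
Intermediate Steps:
V = 48 (V = 32 - 4*(-4) = 32 + 16 = 48)
z(T) = -6 (z(T) = -1 - 5 = -6)
b(E) = 150 (b(E) = -5*5*(-6) = -25*(-6) = 150)
-5*b(1)/34*(-30) = -750/34*(-30) = -5*75/17*(-30) = -375/17*(-30) = 11250/17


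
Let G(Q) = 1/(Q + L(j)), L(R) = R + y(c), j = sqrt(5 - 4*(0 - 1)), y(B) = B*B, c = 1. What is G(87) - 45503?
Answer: -4140772/91 ≈ -45503.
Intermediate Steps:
y(B) = B**2
j = 3 (j = sqrt(5 - 4*(-1)) = sqrt(5 + 4) = sqrt(9) = 3)
L(R) = 1 + R (L(R) = R + 1**2 = R + 1 = 1 + R)
G(Q) = 1/(4 + Q) (G(Q) = 1/(Q + (1 + 3)) = 1/(Q + 4) = 1/(4 + Q))
G(87) - 45503 = 1/(4 + 87) - 45503 = 1/91 - 45503 = -4140772/91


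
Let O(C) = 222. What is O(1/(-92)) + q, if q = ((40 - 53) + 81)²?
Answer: 4846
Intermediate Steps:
q = 4624 (q = (-13 + 81)² = 68² = 4624)
O(1/(-92)) + q = 222 + 4624 = 4846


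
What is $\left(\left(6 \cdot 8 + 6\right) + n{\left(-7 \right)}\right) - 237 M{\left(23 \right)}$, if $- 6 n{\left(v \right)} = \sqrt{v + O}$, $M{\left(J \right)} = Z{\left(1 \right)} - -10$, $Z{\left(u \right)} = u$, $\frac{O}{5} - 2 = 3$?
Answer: $-2553 - \frac{\sqrt{2}}{2} \approx -2553.7$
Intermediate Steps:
$O = 25$ ($O = 10 + 5 \cdot 3 = 10 + 15 = 25$)
$M{\left(J \right)} = 11$ ($M{\left(J \right)} = 1 - -10 = 1 + 10 = 11$)
$n{\left(v \right)} = - \frac{\sqrt{25 + v}}{6}$ ($n{\left(v \right)} = - \frac{\sqrt{v + 25}}{6} = - \frac{\sqrt{25 + v}}{6}$)
$\left(\left(6 \cdot 8 + 6\right) + n{\left(-7 \right)}\right) - 237 M{\left(23 \right)} = \left(\left(6 \cdot 8 + 6\right) - \frac{\sqrt{25 - 7}}{6}\right) - 2607 = \left(\left(48 + 6\right) - \frac{\sqrt{18}}{6}\right) - 2607 = \left(54 - \frac{3 \sqrt{2}}{6}\right) - 2607 = \left(54 - \frac{\sqrt{2}}{2}\right) - 2607 = -2553 - \frac{\sqrt{2}}{2}$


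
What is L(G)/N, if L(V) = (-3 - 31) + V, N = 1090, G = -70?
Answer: -52/545 ≈ -0.095413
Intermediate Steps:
L(V) = -34 + V
L(G)/N = (-34 - 70)/1090 = -104*1/1090 = -52/545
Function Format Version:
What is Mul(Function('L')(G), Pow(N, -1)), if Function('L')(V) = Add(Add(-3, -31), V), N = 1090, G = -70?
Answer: Rational(-52, 545) ≈ -0.095413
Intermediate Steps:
Function('L')(V) = Add(-34, V)
Mul(Function('L')(G), Pow(N, -1)) = Mul(Add(-34, -70), Pow(1090, -1)) = Mul(-104, Rational(1, 1090)) = Rational(-52, 545)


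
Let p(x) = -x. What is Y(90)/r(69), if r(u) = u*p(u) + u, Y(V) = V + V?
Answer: -15/391 ≈ -0.038363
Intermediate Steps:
Y(V) = 2*V
r(u) = u - u**2 (r(u) = u*(-u) + u = -u**2 + u = u - u**2)
Y(90)/r(69) = (2*90)/((69*(1 - 1*69))) = 180/((69*(1 - 69))) = 180/((69*(-68))) = 180/(-4692) = 180*(-1/4692) = -15/391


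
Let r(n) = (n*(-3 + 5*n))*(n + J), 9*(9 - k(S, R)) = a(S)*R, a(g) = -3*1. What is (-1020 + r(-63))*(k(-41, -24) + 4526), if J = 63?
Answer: -4617540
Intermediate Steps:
a(g) = -3
k(S, R) = 9 + R/3 (k(S, R) = 9 - (-1)*R/3 = 9 + R/3)
r(n) = n*(-3 + 5*n)*(63 + n) (r(n) = (n*(-3 + 5*n))*(n + 63) = (n*(-3 + 5*n))*(63 + n) = n*(-3 + 5*n)*(63 + n))
(-1020 + r(-63))*(k(-41, -24) + 4526) = (-1020 - 63*(-189 + 5*(-63)² + 312*(-63)))*((9 + (⅓)*(-24)) + 4526) = (-1020 - 63*(-189 + 5*3969 - 19656))*((9 - 8) + 4526) = (-1020 - 63*(-189 + 19845 - 19656))*(1 + 4526) = (-1020 - 63*0)*4527 = (-1020 + 0)*4527 = -1020*4527 = -4617540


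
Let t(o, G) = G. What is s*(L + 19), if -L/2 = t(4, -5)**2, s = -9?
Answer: 279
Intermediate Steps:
L = -50 (L = -2*(-5)**2 = -2*25 = -50)
s*(L + 19) = -9*(-50 + 19) = -9*(-31) = 279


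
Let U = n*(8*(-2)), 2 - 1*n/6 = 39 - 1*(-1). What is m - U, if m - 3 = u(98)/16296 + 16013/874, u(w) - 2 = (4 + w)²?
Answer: -12911153347/3560676 ≈ -3626.0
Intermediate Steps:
u(w) = 2 + (4 + w)²
n = -228 (n = 12 - 6*(39 - 1*(-1)) = 12 - 6*(39 + 1) = 12 - 6*40 = 12 - 240 = -228)
U = 3648 (U = -1824*(-2) = -228*(-16) = 3648)
m = 78192701/3560676 (m = 3 + ((2 + (4 + 98)²)/16296 + 16013/874) = 3 + ((2 + 102²)*(1/16296) + 16013*(1/874)) = 3 + ((2 + 10404)*(1/16296) + 16013/874) = 3 + (10406*(1/16296) + 16013/874) = 3 + (5203/8148 + 16013/874) = 3 + 67510673/3560676 = 78192701/3560676 ≈ 21.960)
m - U = 78192701/3560676 - 1*3648 = 78192701/3560676 - 3648 = -12911153347/3560676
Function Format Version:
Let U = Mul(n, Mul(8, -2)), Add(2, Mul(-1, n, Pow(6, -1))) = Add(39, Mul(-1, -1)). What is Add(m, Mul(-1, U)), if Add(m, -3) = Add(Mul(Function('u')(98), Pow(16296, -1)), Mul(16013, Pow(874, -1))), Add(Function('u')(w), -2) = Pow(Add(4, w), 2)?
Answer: Rational(-12911153347, 3560676) ≈ -3626.0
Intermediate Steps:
Function('u')(w) = Add(2, Pow(Add(4, w), 2))
n = -228 (n = Add(12, Mul(-6, Add(39, Mul(-1, -1)))) = Add(12, Mul(-6, Add(39, 1))) = Add(12, Mul(-6, 40)) = Add(12, -240) = -228)
U = 3648 (U = Mul(-228, Mul(8, -2)) = Mul(-228, -16) = 3648)
m = Rational(78192701, 3560676) (m = Add(3, Add(Mul(Add(2, Pow(Add(4, 98), 2)), Pow(16296, -1)), Mul(16013, Pow(874, -1)))) = Add(3, Add(Mul(Add(2, Pow(102, 2)), Rational(1, 16296)), Mul(16013, Rational(1, 874)))) = Add(3, Add(Mul(Add(2, 10404), Rational(1, 16296)), Rational(16013, 874))) = Add(3, Add(Mul(10406, Rational(1, 16296)), Rational(16013, 874))) = Add(3, Add(Rational(5203, 8148), Rational(16013, 874))) = Add(3, Rational(67510673, 3560676)) = Rational(78192701, 3560676) ≈ 21.960)
Add(m, Mul(-1, U)) = Add(Rational(78192701, 3560676), Mul(-1, 3648)) = Add(Rational(78192701, 3560676), -3648) = Rational(-12911153347, 3560676)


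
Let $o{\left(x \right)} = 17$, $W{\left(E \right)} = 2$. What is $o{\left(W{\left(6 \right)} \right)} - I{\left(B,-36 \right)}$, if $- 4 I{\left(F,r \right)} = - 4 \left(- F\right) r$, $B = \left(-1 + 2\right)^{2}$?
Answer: $-19$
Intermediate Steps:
$B = 1$ ($B = 1^{2} = 1$)
$I{\left(F,r \right)} = - F r$ ($I{\left(F,r \right)} = - \frac{- 4 \left(- F\right) r}{4} = - \frac{4 F r}{4} = - F r$)
$o{\left(W{\left(6 \right)} \right)} - I{\left(B,-36 \right)} = 17 - \left(-1\right) 1 \left(-36\right) = 17 - 36 = -19$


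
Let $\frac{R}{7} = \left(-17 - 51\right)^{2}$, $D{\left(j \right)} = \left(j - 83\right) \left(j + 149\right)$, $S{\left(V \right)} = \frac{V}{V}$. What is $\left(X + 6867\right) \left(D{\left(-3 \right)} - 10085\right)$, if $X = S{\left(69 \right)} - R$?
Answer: $577345500$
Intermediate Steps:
$S{\left(V \right)} = 1$
$D{\left(j \right)} = \left(-83 + j\right) \left(149 + j\right)$
$R = 32368$ ($R = 7 \left(-17 - 51\right)^{2} = 7 \left(-68\right)^{2} = 7 \cdot 4624 = 32368$)
$X = -32367$ ($X = 1 - 32368 = -32367$)
$\left(X + 6867\right) \left(D{\left(-3 \right)} - 10085\right) = \left(-32367 + 6867\right) \left(\left(-12367 + \left(-3\right)^{2} + 66 \left(-3\right)\right) - 10085\right) = - 25500 \left(\left(-12367 + 9 - 198\right) - 10085\right) = - 25500 \left(-12556 - 10085\right) = \left(-25500\right) \left(-22641\right) = 577345500$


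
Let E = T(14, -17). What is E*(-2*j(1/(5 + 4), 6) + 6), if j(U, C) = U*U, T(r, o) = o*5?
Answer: -41140/81 ≈ -507.90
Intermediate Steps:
T(r, o) = 5*o
E = -85 (E = 5*(-17) = -85)
j(U, C) = U**2
E*(-2*j(1/(5 + 4), 6) + 6) = -85*(-2/(5 + 4)**2 + 6) = -85*(-2*(1/9)**2 + 6) = -85*(-2*1/81 + 6) = -85*(-2/81 + 6) = -85*484/81 = -41140/81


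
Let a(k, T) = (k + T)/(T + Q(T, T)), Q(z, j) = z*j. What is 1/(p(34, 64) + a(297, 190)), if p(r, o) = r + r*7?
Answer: 36290/9871367 ≈ 0.0036763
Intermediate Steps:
Q(z, j) = j*z
p(r, o) = 8*r (p(r, o) = r + 7*r = 8*r)
a(k, T) = (T + k)/(T + T²) (a(k, T) = (k + T)/(T + T*T) = (T + k)/(T + T²))
1/(p(34, 64) + a(297, 190)) = 1/(8*34 + (190 + 297)/(190*(1 + 190))) = 1/(272 + (1/190)*487/191) = 1/(272 + (1/190)*(1/191)*487) = 1/(272 + 487/36290) = 1/(9871367/36290) = 36290/9871367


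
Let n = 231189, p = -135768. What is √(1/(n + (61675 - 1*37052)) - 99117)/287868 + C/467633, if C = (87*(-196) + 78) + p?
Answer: -152742/467633 + I*√1621548652245859/36820044408 ≈ -0.32663 + 0.0010937*I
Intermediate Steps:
C = -152742 (C = (87*(-196) + 78) - 135768 = (-17052 + 78) - 135768 = -16974 - 135768 = -152742)
√(1/(n + (61675 - 1*37052)) - 99117)/287868 + C/467633 = √(1/(231189 + (61675 - 1*37052)) - 99117)/287868 - 152742/467633 = √(1/(231189 + (61675 - 37052)) - 99117)*(1/287868) - 152742*1/467633 = √(1/(231189 + 24623) - 99117)*(1/287868) - 152742/467633 = √(1/255812 - 99117)*(1/287868) - 152742/467633 = √(-25355318003/255812)*(1/287868) - 152742/467633 = (I*√1621548652245859/127906)*(1/287868) - 152742/467633 = I*√1621548652245859/36820044408 - 152742/467633 = -152742/467633 + I*√1621548652245859/36820044408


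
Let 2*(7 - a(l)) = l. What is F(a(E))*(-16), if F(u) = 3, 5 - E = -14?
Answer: -48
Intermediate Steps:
E = 19 (E = 5 - 1*(-14) = 5 + 14 = 19)
a(l) = 7 - l/2
F(a(E))*(-16) = 3*(-16) = -48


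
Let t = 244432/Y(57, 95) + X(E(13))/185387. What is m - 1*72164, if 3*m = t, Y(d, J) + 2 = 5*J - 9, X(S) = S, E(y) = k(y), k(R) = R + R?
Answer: -387025703921/5376223 ≈ -71988.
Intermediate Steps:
k(R) = 2*R
E(y) = 2*y
Y(d, J) = -11 + 5*J (Y(d, J) = -2 + (5*J - 9) = -2 + (-9 + 5*J) = -11 + 5*J)
t = 2832157953/5376223 (t = 244432/(-11 + 5*95) + (2*13)/185387 = 244432/(-11 + 475) + 26*(1/185387) = 244432/464 + 26/185387 = 244432*(1/464) + 26/185387 = 15277/29 + 26/185387 = 2832157953/5376223 ≈ 526.79)
m = 944052651/5376223 (m = (⅓)*(2832157953/5376223) = 944052651/5376223 ≈ 175.60)
m - 1*72164 = 944052651/5376223 - 1*72164 = 944052651/5376223 - 72164 = -387025703921/5376223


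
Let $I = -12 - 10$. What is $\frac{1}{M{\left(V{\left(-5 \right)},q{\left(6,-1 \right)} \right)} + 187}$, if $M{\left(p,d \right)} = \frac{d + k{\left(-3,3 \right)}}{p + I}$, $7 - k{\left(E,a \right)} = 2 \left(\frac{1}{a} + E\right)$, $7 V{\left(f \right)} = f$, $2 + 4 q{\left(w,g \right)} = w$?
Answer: $\frac{477}{88919} \approx 0.0053644$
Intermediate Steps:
$q{\left(w,g \right)} = - \frac{1}{2} + \frac{w}{4}$
$I = -22$
$V{\left(f \right)} = \frac{f}{7}$
$k{\left(E,a \right)} = 7 - 2 E - \frac{2}{a}$ ($k{\left(E,a \right)} = 7 - 2 \left(\frac{1}{a} + E\right) = 7 - 2 \left(E + \frac{1}{a}\right) = 7 - \left(2 E + \frac{2}{a}\right) = 7 - 2 E - \frac{2}{a}$)
$M{\left(p,d \right)} = \frac{\frac{37}{3} + d}{-22 + p}$ ($M{\left(p,d \right)} = \frac{d - \left(-13 + \frac{2}{3}\right)}{p - 22} = \frac{d + \left(7 + 6 - \frac{2}{3}\right)}{-22 + p} = \frac{d + \frac{37}{3}}{-22 + p} = \frac{\frac{37}{3} + d}{-22 + p}$)
$\frac{1}{M{\left(V{\left(-5 \right)},q{\left(6,-1 \right)} \right)} + 187} = \frac{1}{\frac{\frac{37}{3} + \left(- \frac{1}{2} + \frac{1}{4} \cdot 6\right)}{-22 + \frac{1}{7} \left(-5\right)} + 187} = \frac{1}{\frac{\frac{37}{3} + \left(- \frac{1}{2} + \frac{3}{2}\right)}{-22 - \frac{5}{7}} + 187} = \frac{1}{\frac{\frac{37}{3} + 1}{- \frac{159}{7}} + 187} = \frac{1}{\left(- \frac{7}{159}\right) \frac{40}{3} + 187} = \frac{1}{- \frac{280}{477} + 187} = \frac{1}{\frac{88919}{477}} = \frac{477}{88919}$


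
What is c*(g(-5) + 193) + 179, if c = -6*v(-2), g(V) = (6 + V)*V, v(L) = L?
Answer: 2435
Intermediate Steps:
g(V) = V*(6 + V)
c = 12 (c = -6*(-2) = 12)
c*(g(-5) + 193) + 179 = 12*(-5*(6 - 5) + 193) + 179 = 12*(-5*1 + 193) + 179 = 12*(-5 + 193) + 179 = 12*188 + 179 = 2256 + 179 = 2435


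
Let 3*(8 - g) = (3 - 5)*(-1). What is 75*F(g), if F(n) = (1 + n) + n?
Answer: 1175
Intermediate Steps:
g = 22/3 (g = 8 - (3 - 5)*(-1)/3 = 8 - (-2)*(-1)/3 = 8 - ⅓*2 = 8 - ⅔ = 22/3 ≈ 7.3333)
F(n) = 1 + 2*n
75*F(g) = 75*(1 + 2*(22/3)) = 75*(1 + 44/3) = 75*(47/3) = 1175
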